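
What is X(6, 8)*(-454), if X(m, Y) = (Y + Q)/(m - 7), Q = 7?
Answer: 6810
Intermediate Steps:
X(m, Y) = (7 + Y)/(-7 + m) (X(m, Y) = (Y + 7)/(m - 7) = (7 + Y)/(-7 + m))
X(6, 8)*(-454) = ((7 + 8)/(-7 + 6))*(-454) = (15/(-1))*(-454) = -1*15*(-454) = -15*(-454) = 6810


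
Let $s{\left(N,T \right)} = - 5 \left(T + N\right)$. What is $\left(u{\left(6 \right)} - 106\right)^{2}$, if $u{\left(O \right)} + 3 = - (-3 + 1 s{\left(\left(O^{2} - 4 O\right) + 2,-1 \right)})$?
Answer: $1681$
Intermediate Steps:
$s{\left(N,T \right)} = - 5 N - 5 T$ ($s{\left(N,T \right)} = - 5 \left(N + T\right) = - 5 N - 5 T$)
$u{\left(O \right)} = 5 - 20 O + 5 O^{2}$ ($u{\left(O \right)} = -3 - \left(-3 + 1 \left(- 5 \left(\left(O^{2} - 4 O\right) + 2\right) - -5\right)\right) = -3 - \left(-3 + 1 \left(- 5 \left(2 + O^{2} - 4 O\right) + 5\right)\right) = -3 - \left(-3 + 1 \left(\left(-10 - 5 O^{2} + 20 O\right) + 5\right)\right) = -3 - \left(-3 + 1 \left(-5 - 5 O^{2} + 20 O\right)\right) = -3 - \left(-3 - \left(5 - 20 O + 5 O^{2}\right)\right) = -3 - \left(-8 - 5 O^{2} + 20 O\right) = -3 + \left(8 - 20 O + 5 O^{2}\right) = 5 - 20 O + 5 O^{2}$)
$\left(u{\left(6 \right)} - 106\right)^{2} = \left(\left(5 - 120 + 5 \cdot 6^{2}\right) - 106\right)^{2} = \left(\left(5 - 120 + 5 \cdot 36\right) - 106\right)^{2} = \left(\left(5 - 120 + 180\right) - 106\right)^{2} = \left(65 - 106\right)^{2} = \left(-41\right)^{2} = 1681$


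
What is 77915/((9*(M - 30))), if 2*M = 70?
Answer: 15583/9 ≈ 1731.4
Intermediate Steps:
M = 35 (M = (½)*70 = 35)
77915/((9*(M - 30))) = 77915/((9*(35 - 30))) = 77915/((9*5)) = 77915/45 = 77915*(1/45) = 15583/9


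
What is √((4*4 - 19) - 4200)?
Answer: 3*I*√467 ≈ 64.831*I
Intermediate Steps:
√((4*4 - 19) - 4200) = √((16 - 19) - 4200) = √(-3 - 4200) = √(-4203) = 3*I*√467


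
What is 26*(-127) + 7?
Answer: -3295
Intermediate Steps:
26*(-127) + 7 = -3302 + 7 = -3295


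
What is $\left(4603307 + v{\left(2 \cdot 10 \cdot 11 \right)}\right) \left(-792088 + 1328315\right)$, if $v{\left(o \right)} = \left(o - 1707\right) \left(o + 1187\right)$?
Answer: $1346518547246$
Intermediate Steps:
$v{\left(o \right)} = \left(-1707 + o\right) \left(1187 + o\right)$
$\left(4603307 + v{\left(2 \cdot 10 \cdot 11 \right)}\right) \left(-792088 + 1328315\right) = \left(4603307 - \left(2026209 - 48400 + 520 \cdot 2 \cdot 10 \cdot 11\right)\right) \left(-792088 + 1328315\right) = \left(4603307 - \left(2026209 - 48400 + 520 \cdot 20 \cdot 11\right)\right) 536227 = \left(4603307 - \left(2140609 - 48400\right)\right) 536227 = \left(4603307 - 2092209\right) 536227 = 2511098 \cdot 536227 = 1346518547246$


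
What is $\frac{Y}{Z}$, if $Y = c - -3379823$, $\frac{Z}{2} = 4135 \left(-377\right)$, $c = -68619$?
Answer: $- \frac{127354}{119915} \approx -1.062$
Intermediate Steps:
$Z = -3117790$ ($Z = 2 \cdot 4135 \left(-377\right) = 2 \left(-1558895\right) = -3117790$)
$Y = 3311204$ ($Y = -68619 - -3379823 = -68619 + 3379823 = 3311204$)
$\frac{Y}{Z} = \frac{3311204}{-3117790} = 3311204 \left(- \frac{1}{3117790}\right) = - \frac{127354}{119915}$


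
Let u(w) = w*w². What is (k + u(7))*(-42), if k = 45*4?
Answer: -21966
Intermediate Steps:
u(w) = w³
k = 180
(k + u(7))*(-42) = (180 + 7³)*(-42) = (180 + 343)*(-42) = 523*(-42) = -21966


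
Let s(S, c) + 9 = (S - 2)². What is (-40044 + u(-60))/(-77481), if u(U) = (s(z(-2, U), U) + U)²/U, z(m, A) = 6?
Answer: 2405449/4648860 ≈ 0.51743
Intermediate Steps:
s(S, c) = -9 + (-2 + S)² (s(S, c) = -9 + (S - 2)² = -9 + (-2 + S)²)
u(U) = (7 + U)²/U (u(U) = ((-9 + (-2 + 6)²) + U)²/U = ((-9 + 4²) + U)²/U = ((-9 + 16) + U)²/U = (7 + U)²/U)
(-40044 + u(-60))/(-77481) = (-40044 + (7 - 60)²/(-60))/(-77481) = (-40044 - 1/60*(-53)²)*(-1/77481) = (-40044 - 1/60*2809)*(-1/77481) = (-40044 - 2809/60)*(-1/77481) = -2405449/60*(-1/77481) = 2405449/4648860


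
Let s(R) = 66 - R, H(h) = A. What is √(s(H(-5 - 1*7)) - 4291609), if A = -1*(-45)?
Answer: 2*I*√1072897 ≈ 2071.6*I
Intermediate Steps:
A = 45
H(h) = 45
√(s(H(-5 - 1*7)) - 4291609) = √((66 - 1*45) - 4291609) = √((66 - 45) - 4291609) = √(21 - 4291609) = √(-4291588) = 2*I*√1072897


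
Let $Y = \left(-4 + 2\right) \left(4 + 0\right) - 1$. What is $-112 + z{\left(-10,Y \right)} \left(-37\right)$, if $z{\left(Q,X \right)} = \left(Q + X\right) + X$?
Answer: $924$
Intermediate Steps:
$Y = -9$ ($Y = \left(-2\right) 4 - 1 = -8 - 1 = -9$)
$z{\left(Q,X \right)} = Q + 2 X$
$-112 + z{\left(-10,Y \right)} \left(-37\right) = -112 + \left(-10 + 2 \left(-9\right)\right) \left(-37\right) = -112 + \left(-10 - 18\right) \left(-37\right) = -112 - -1036 = -112 + 1036 = 924$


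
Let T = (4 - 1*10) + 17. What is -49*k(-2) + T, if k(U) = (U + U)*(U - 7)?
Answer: -1753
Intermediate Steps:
k(U) = 2*U*(-7 + U) (k(U) = (2*U)*(-7 + U) = 2*U*(-7 + U))
T = 11 (T = (4 - 10) + 17 = -6 + 17 = 11)
-49*k(-2) + T = -98*(-2)*(-7 - 2) + 11 = -98*(-2)*(-9) + 11 = -49*36 + 11 = -1764 + 11 = -1753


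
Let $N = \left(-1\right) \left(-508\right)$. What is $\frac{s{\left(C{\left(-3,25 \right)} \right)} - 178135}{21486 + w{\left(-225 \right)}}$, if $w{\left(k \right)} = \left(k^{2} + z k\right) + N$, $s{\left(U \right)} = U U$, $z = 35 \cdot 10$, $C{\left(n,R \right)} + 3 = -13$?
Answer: $\frac{177879}{6131} \approx 29.013$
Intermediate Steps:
$C{\left(n,R \right)} = -16$ ($C{\left(n,R \right)} = -3 - 13 = -16$)
$z = 350$
$N = 508$
$s{\left(U \right)} = U^{2}$
$w{\left(k \right)} = 508 + k^{2} + 350 k$ ($w{\left(k \right)} = \left(k^{2} + 350 k\right) + 508 = 508 + k^{2} + 350 k$)
$\frac{s{\left(C{\left(-3,25 \right)} \right)} - 178135}{21486 + w{\left(-225 \right)}} = \frac{\left(-16\right)^{2} - 178135}{21486 + \left(508 + \left(-225\right)^{2} + 350 \left(-225\right)\right)} = \frac{256 - 178135}{21486 + \left(508 + 50625 - 78750\right)} = - \frac{177879}{21486 - 27617} = - \frac{177879}{-6131} = \left(-177879\right) \left(- \frac{1}{6131}\right) = \frac{177879}{6131}$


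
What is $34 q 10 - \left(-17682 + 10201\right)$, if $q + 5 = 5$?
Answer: $7481$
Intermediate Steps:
$q = 0$ ($q = -5 + 5 = 0$)
$34 q 10 - \left(-17682 + 10201\right) = 34 \cdot 0 \cdot 10 - \left(-17682 + 10201\right) = 0 \cdot 10 - -7481 = 0 + 7481 = 7481$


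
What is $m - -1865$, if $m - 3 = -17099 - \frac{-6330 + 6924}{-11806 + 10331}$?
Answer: $- \frac{22465131}{1475} \approx -15231.0$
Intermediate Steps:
$m = - \frac{25216006}{1475}$ ($m = 3 - \left(17099 + \frac{-6330 + 6924}{-11806 + 10331}\right) = 3 - \left(17099 + \frac{594}{-1475}\right) = 3 - \left(17099 + 594 \left(- \frac{1}{1475}\right)\right) = 3 - \frac{25220431}{1475} = - \frac{25216006}{1475} \approx -17096.0$)
$m - -1865 = - \frac{25216006}{1475} - -1865 = - \frac{25216006}{1475} + 1865 = - \frac{22465131}{1475}$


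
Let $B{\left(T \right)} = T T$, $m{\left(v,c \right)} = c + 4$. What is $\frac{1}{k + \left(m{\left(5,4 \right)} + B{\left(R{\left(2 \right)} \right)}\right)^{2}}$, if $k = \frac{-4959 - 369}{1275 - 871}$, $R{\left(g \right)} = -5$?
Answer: $\frac{101}{108657} \approx 0.00092953$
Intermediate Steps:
$m{\left(v,c \right)} = 4 + c$
$B{\left(T \right)} = T^{2}$
$k = - \frac{1332}{101}$ ($k = - \frac{5328}{404} = \left(-5328\right) \frac{1}{404} = - \frac{1332}{101} \approx -13.188$)
$\frac{1}{k + \left(m{\left(5,4 \right)} + B{\left(R{\left(2 \right)} \right)}\right)^{2}} = \frac{1}{- \frac{1332}{101} + \left(\left(4 + 4\right) + \left(-5\right)^{2}\right)^{2}} = \frac{1}{- \frac{1332}{101} + \left(8 + 25\right)^{2}} = \frac{1}{- \frac{1332}{101} + 33^{2}} = \frac{1}{- \frac{1332}{101} + 1089} = \frac{1}{\frac{108657}{101}} = \frac{101}{108657}$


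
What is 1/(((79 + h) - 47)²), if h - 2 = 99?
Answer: 1/17689 ≈ 5.6532e-5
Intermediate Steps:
h = 101 (h = 2 + 99 = 101)
1/(((79 + h) - 47)²) = 1/(((79 + 101) - 47)²) = 1/((180 - 47)²) = 1/(133²) = 1/17689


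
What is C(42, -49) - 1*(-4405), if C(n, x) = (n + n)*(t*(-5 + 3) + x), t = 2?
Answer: -47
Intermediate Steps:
C(n, x) = 2*n*(-4 + x) (C(n, x) = (n + n)*(2*(-5 + 3) + x) = (2*n)*(2*(-2) + x) = (2*n)*(-4 + x) = 2*n*(-4 + x))
C(42, -49) - 1*(-4405) = 2*42*(-4 - 49) - 1*(-4405) = 2*42*(-53) + 4405 = -4452 + 4405 = -47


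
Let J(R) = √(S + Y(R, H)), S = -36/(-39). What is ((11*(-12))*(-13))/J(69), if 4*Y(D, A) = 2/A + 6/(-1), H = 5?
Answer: -1716*I*√2015/31 ≈ -2484.8*I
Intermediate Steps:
Y(D, A) = -3/2 + 1/(2*A) (Y(D, A) = (2/A + 6/(-1))/4 = (2/A + 6*(-1))/4 = (2/A - 6)/4 = (-6 + 2/A)/4 = -3/2 + 1/(2*A))
S = 12/13 (S = -36*(-1/39) = 12/13 ≈ 0.92308)
J(R) = I*√2015/65 (J(R) = √(12/13 + (½)*(1 - 3*5)/5) = √(12/13 + (½)*(⅕)*(1 - 15)) = √(12/13 + (½)*(⅕)*(-14)) = √(12/13 - 7/5) = √(-31/65) = I*√2015/65)
((11*(-12))*(-13))/J(69) = ((11*(-12))*(-13))/((I*√2015/65)) = (-132*(-13))*(-I*√2015/31) = 1716*(-I*√2015/31) = -1716*I*√2015/31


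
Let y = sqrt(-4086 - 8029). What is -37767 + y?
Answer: -37767 + I*sqrt(12115) ≈ -37767.0 + 110.07*I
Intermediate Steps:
y = I*sqrt(12115) (y = sqrt(-12115) = I*sqrt(12115) ≈ 110.07*I)
-37767 + y = -37767 + I*sqrt(12115)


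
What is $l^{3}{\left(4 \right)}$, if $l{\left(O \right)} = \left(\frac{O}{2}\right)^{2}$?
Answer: $64$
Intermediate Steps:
$l{\left(O \right)} = \frac{O^{2}}{4}$ ($l{\left(O \right)} = \left(O \frac{1}{2}\right)^{2} = \left(\frac{O}{2}\right)^{2} = \frac{O^{2}}{4}$)
$l^{3}{\left(4 \right)} = \left(\frac{4^{2}}{4}\right)^{3} = \left(\frac{1}{4} \cdot 16\right)^{3} = 4^{3} = 64$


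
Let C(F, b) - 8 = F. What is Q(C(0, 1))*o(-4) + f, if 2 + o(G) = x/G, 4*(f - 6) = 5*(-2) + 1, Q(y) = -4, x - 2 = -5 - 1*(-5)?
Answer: 55/4 ≈ 13.750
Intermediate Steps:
x = 2 (x = 2 + (-5 - 1*(-5)) = 2 + (-5 + 5) = 2 + 0 = 2)
C(F, b) = 8 + F
f = 15/4 (f = 6 + (5*(-2) + 1)/4 = 6 + (-10 + 1)/4 = 6 + (1/4)*(-9) = 6 - 9/4 = 15/4 ≈ 3.7500)
o(G) = -2 + 2/G
Q(C(0, 1))*o(-4) + f = -4*(-2 + 2/(-4)) + 15/4 = -4*(-2 + 2*(-1/4)) + 15/4 = -4*(-2 - 1/2) + 15/4 = -4*(-5/2) + 15/4 = 10 + 15/4 = 55/4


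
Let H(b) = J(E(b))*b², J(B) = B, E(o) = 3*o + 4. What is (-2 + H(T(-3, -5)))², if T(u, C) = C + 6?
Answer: 25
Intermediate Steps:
E(o) = 4 + 3*o
T(u, C) = 6 + C
H(b) = b²*(4 + 3*b) (H(b) = (4 + 3*b)*b² = b²*(4 + 3*b))
(-2 + H(T(-3, -5)))² = (-2 + (6 - 5)²*(4 + 3*(6 - 5)))² = (-2 + 1²*(4 + 3*1))² = (-2 + 1*(4 + 3))² = (-2 + 1*7)² = (-2 + 7)² = 5² = 25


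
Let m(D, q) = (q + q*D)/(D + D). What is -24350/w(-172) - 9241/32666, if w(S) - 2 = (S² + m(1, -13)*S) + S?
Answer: -21757895/20677578 ≈ -1.0522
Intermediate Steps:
m(D, q) = (q + D*q)/(2*D) (m(D, q) = (q + D*q)/((2*D)) = (q + D*q)*(1/(2*D)) = (q + D*q)/(2*D))
w(S) = 2 + S² - 12*S (w(S) = 2 + ((S² + ((½)*(-13)*(1 + 1)/1)*S) + S) = 2 + ((S² + ((½)*(-13)*1*2)*S) + S) = 2 + ((S² - 13*S) + S) = 2 + (S² - 12*S) = 2 + S² - 12*S)
-24350/w(-172) - 9241/32666 = -24350/(2 + (-172)² - 12*(-172)) - 9241/32666 = -24350/(2 + 29584 + 2064) - 9241*1/32666 = -24350/31650 - 9241/32666 = -24350*1/31650 - 9241/32666 = -487/633 - 9241/32666 = -21757895/20677578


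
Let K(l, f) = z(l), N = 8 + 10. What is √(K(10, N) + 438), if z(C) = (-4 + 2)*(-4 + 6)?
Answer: √434 ≈ 20.833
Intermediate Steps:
N = 18
z(C) = -4 (z(C) = -2*2 = -4)
K(l, f) = -4
√(K(10, N) + 438) = √(-4 + 438) = √434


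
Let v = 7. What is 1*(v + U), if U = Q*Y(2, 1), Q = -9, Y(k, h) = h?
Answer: -2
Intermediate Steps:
U = -9 (U = -9*1 = -9)
1*(v + U) = 1*(7 - 9) = 1*(-2) = -2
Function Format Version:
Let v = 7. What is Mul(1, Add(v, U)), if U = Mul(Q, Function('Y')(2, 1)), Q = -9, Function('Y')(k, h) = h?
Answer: -2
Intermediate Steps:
U = -9 (U = Mul(-9, 1) = -9)
Mul(1, Add(v, U)) = Mul(1, Add(7, -9)) = Mul(1, -2) = -2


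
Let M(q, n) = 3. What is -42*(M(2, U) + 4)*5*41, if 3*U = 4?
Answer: -60270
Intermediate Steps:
U = 4/3 (U = (1/3)*4 = 4/3 ≈ 1.3333)
-42*(M(2, U) + 4)*5*41 = -42*(3 + 4)*5*41 = -294*5*41 = -42*35*41 = -1470*41 = -60270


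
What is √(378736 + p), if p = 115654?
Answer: √494390 ≈ 703.13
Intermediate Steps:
√(378736 + p) = √(378736 + 115654) = √494390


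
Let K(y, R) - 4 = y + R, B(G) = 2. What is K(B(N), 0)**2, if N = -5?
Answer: 36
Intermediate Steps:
K(y, R) = 4 + R + y (K(y, R) = 4 + (y + R) = 4 + (R + y) = 4 + R + y)
K(B(N), 0)**2 = (4 + 0 + 2)**2 = 6**2 = 36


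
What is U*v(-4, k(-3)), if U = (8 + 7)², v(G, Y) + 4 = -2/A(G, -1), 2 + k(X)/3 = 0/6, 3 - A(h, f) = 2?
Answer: -1350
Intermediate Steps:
A(h, f) = 1 (A(h, f) = 3 - 1*2 = 3 - 2 = 1)
k(X) = -6 (k(X) = -6 + 3*(0/6) = -6 + 3*(0*(⅙)) = -6 + 3*0 = -6 + 0 = -6)
v(G, Y) = -6 (v(G, Y) = -4 - 2/1 = -4 - 2*1 = -4 - 2 = -6)
U = 225 (U = 15² = 225)
U*v(-4, k(-3)) = 225*(-6) = -1350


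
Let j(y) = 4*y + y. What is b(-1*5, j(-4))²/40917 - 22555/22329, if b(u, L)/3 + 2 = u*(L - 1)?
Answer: 403037438/304545231 ≈ 1.3234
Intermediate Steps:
j(y) = 5*y
b(u, L) = -6 + 3*u*(-1 + L) (b(u, L) = -6 + 3*(u*(L - 1)) = -6 + 3*(u*(-1 + L)) = -6 + 3*u*(-1 + L))
b(-1*5, j(-4))²/40917 - 22555/22329 = (-6 - (-3)*5 + 3*(5*(-4))*(-1*5))²/40917 - 22555/22329 = (-6 - 3*(-5) + 3*(-20)*(-5))²*(1/40917) - 22555*1/22329 = (-6 + 15 + 300)²*(1/40917) - 22555/22329 = 309²*(1/40917) - 22555/22329 = 95481*(1/40917) - 22555/22329 = 31827/13639 - 22555/22329 = 403037438/304545231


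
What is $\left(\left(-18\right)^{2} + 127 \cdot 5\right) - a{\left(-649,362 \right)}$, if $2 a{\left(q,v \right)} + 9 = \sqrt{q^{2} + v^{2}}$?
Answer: $\frac{1927}{2} - \frac{\sqrt{552245}}{2} \approx 591.93$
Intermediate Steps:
$a{\left(q,v \right)} = - \frac{9}{2} + \frac{\sqrt{q^{2} + v^{2}}}{2}$
$\left(\left(-18\right)^{2} + 127 \cdot 5\right) - a{\left(-649,362 \right)} = \left(\left(-18\right)^{2} + 127 \cdot 5\right) - \left(- \frac{9}{2} + \frac{\sqrt{\left(-649\right)^{2} + 362^{2}}}{2}\right) = \left(324 + 635\right) - \left(- \frac{9}{2} + \frac{\sqrt{421201 + 131044}}{2}\right) = 959 - \left(- \frac{9}{2} + \frac{\sqrt{552245}}{2}\right) = 959 + \left(\frac{9}{2} - \frac{\sqrt{552245}}{2}\right) = \frac{1927}{2} - \frac{\sqrt{552245}}{2}$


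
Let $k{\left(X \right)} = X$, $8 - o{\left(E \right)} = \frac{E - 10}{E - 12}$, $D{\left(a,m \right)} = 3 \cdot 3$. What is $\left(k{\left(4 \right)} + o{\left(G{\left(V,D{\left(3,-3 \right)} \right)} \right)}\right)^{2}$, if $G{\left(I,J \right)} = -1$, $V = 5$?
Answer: $\frac{21025}{169} \approx 124.41$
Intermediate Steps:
$D{\left(a,m \right)} = 9$
$o{\left(E \right)} = 8 - \frac{-10 + E}{-12 + E}$ ($o{\left(E \right)} = 8 - \frac{E - 10}{E - 12} = 8 - \frac{-10 + E}{-12 + E}$)
$\left(k{\left(4 \right)} + o{\left(G{\left(V,D{\left(3,-3 \right)} \right)} \right)}\right)^{2} = \left(4 + \frac{-86 + 7 \left(-1\right)}{-12 - 1}\right)^{2} = \left(4 + \frac{-86 - 7}{-13}\right)^{2} = \left(4 - - \frac{93}{13}\right)^{2} = \left(4 + \frac{93}{13}\right)^{2} = \left(\frac{145}{13}\right)^{2} = \frac{21025}{169}$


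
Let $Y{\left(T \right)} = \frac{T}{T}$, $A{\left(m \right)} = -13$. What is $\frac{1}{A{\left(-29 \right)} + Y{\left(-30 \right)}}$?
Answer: $- \frac{1}{12} \approx -0.083333$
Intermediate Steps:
$Y{\left(T \right)} = 1$
$\frac{1}{A{\left(-29 \right)} + Y{\left(-30 \right)}} = \frac{1}{-13 + 1} = \frac{1}{-12} = - \frac{1}{12}$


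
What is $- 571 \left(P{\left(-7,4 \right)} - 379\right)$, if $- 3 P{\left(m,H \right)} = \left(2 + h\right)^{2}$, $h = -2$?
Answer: $216409$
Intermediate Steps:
$P{\left(m,H \right)} = 0$ ($P{\left(m,H \right)} = - \frac{\left(2 - 2\right)^{2}}{3} = - \frac{0^{2}}{3} = \left(- \frac{1}{3}\right) 0 = 0$)
$- 571 \left(P{\left(-7,4 \right)} - 379\right) = - 571 \left(0 - 379\right) = \left(-571\right) \left(-379\right) = 216409$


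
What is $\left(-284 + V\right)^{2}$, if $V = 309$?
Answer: $625$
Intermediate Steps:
$\left(-284 + V\right)^{2} = \left(-284 + 309\right)^{2} = 25^{2} = 625$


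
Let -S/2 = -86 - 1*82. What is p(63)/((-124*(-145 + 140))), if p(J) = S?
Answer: 84/155 ≈ 0.54193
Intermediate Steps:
S = 336 (S = -2*(-86 - 1*82) = -2*(-86 - 82) = -2*(-168) = 336)
p(J) = 336
p(63)/((-124*(-145 + 140))) = 336/((-124*(-145 + 140))) = 336/((-124*(-5))) = 336/620 = 336*(1/620) = 84/155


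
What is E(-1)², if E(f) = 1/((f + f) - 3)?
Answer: 1/25 ≈ 0.040000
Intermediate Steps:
E(f) = 1/(-3 + 2*f) (E(f) = 1/(2*f - 3) = 1/(-3 + 2*f))
E(-1)² = (1/(-3 + 2*(-1)))² = (1/(-3 - 2))² = (1/(-5))² = (-⅕)² = 1/25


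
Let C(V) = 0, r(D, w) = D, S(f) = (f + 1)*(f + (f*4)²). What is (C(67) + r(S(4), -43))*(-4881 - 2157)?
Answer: -9149400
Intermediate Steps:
S(f) = (1 + f)*(f + 16*f²) (S(f) = (1 + f)*(f + (4*f)²) = (1 + f)*(f + 16*f²))
(C(67) + r(S(4), -43))*(-4881 - 2157) = (0 + 4*(1 + 16*4² + 17*4))*(-4881 - 2157) = (0 + 4*(1 + 16*16 + 68))*(-7038) = (0 + 4*(1 + 256 + 68))*(-7038) = (0 + 4*325)*(-7038) = (0 + 1300)*(-7038) = 1300*(-7038) = -9149400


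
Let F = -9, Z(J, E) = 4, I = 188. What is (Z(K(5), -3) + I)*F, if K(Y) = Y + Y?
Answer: -1728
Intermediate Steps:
K(Y) = 2*Y
(Z(K(5), -3) + I)*F = (4 + 188)*(-9) = 192*(-9) = -1728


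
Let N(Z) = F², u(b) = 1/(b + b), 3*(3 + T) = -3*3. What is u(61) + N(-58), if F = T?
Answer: 4393/122 ≈ 36.008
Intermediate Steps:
T = -6 (T = -3 + (-3*3)/3 = -3 + (⅓)*(-9) = -3 - 3 = -6)
u(b) = 1/(2*b)
F = -6
N(Z) = 36 (N(Z) = (-6)² = 36)
u(61) + N(-58) = (½)/61 + 36 = (½)*(1/61) + 36 = 1/122 + 36 = 4393/122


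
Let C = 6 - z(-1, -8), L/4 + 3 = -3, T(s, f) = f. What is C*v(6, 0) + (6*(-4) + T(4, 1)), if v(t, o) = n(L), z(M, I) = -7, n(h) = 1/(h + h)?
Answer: -1117/48 ≈ -23.271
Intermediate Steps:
L = -24 (L = -12 + 4*(-3) = -12 - 12 = -24)
n(h) = 1/(2*h)
C = 13 (C = 6 - 1*(-7) = 6 + 7 = 13)
v(t, o) = -1/48 (v(t, o) = (½)/(-24) = (½)*(-1/24) = -1/48)
C*v(6, 0) + (6*(-4) + T(4, 1)) = 13*(-1/48) + (6*(-4) + 1) = -13/48 + (-24 + 1) = -13/48 - 23 = -1117/48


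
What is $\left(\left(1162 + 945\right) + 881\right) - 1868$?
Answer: $1120$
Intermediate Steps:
$\left(\left(1162 + 945\right) + 881\right) - 1868 = \left(2107 + 881\right) - 1868 = 2988 - 1868 = 1120$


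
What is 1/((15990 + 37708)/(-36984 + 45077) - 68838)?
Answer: -8093/557052236 ≈ -1.4528e-5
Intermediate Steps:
1/((15990 + 37708)/(-36984 + 45077) - 68838) = 1/(53698/8093 - 68838) = 1/(-557052236/8093) = -8093/557052236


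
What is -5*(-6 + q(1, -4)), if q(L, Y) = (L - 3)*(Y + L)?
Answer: 0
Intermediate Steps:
q(L, Y) = (-3 + L)*(L + Y)
-5*(-6 + q(1, -4)) = -5*(-6 + (1**2 - 3*1 - 3*(-4) + 1*(-4))) = -5*(-6 + (1 - 3 + 12 - 4)) = -5*(-6 + 6) = -5*0 = 0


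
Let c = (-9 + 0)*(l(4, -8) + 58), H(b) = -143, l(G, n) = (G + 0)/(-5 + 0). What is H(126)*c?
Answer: 368082/5 ≈ 73616.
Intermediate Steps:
l(G, n) = -G/5 (l(G, n) = G/(-5) = G*(-⅕) = -G/5)
c = -2574/5 (c = (-9 + 0)*(-⅕*4 + 58) = -9*(-⅘ + 58) = -9*286/5 = -2574/5 ≈ -514.80)
H(126)*c = -143*(-2574/5) = 368082/5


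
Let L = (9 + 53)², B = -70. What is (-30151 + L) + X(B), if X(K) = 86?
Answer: -26221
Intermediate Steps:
L = 3844 (L = 62² = 3844)
(-30151 + L) + X(B) = (-30151 + 3844) + 86 = -26307 + 86 = -26221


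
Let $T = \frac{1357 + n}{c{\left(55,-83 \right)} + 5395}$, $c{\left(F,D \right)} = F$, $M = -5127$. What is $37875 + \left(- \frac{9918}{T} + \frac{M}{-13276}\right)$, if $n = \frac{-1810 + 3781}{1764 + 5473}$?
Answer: $- \frac{12710624188977}{6520228604} \approx -1949.4$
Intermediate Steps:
$n = \frac{1971}{7237} \approx 0.27235$
$T = \frac{982258}{3944165}$ ($T = \frac{1357 + \frac{1971}{7237}}{55 + 5395} = \frac{9822580}{7237 \cdot 5450} = \frac{9822580}{7237} \cdot \frac{1}{5450} = \frac{982258}{3944165} \approx 0.24904$)
$37875 + \left(- \frac{9918}{T} + \frac{M}{-13276}\right) = 37875 - \left(- \frac{5127}{13276} + \frac{19559114235}{491129}\right) = 37875 - \frac{259664282565477}{6520228604} = - \frac{12710624188977}{6520228604}$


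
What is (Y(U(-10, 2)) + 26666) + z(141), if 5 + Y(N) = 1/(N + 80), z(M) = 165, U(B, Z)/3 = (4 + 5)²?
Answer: 8664799/323 ≈ 26826.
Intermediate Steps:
U(B, Z) = 243 (U(B, Z) = 3*(4 + 5)² = 3*9² = 3*81 = 243)
Y(N) = -5 + 1/(80 + N) (Y(N) = -5 + 1/(N + 80) = -5 + 1/(80 + N))
(Y(U(-10, 2)) + 26666) + z(141) = ((-399 - 5*243)/(80 + 243) + 26666) + 165 = ((-399 - 1215)/323 + 26666) + 165 = ((1/323)*(-1614) + 26666) + 165 = (-1614/323 + 26666) + 165 = 8611504/323 + 165 = 8664799/323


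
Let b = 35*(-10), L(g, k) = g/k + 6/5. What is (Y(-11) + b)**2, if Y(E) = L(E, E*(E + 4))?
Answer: 149157369/1225 ≈ 1.2176e+5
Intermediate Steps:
L(g, k) = 6/5 + g/k (L(g, k) = g/k + 6*(1/5) = g/k + 6/5 = 6/5 + g/k)
b = -350
Y(E) = 6/5 + 1/(4 + E) (Y(E) = 6/5 + E/((E*(E + 4))) = 6/5 + E/((E*(4 + E))) = 6/5 + E*(1/(E*(4 + E))) = 6/5 + 1/(4 + E))
(Y(-11) + b)**2 = ((29 + 6*(-11))/(5*(4 - 11)) - 350)**2 = ((1/5)*(29 - 66)/(-7) - 350)**2 = ((1/5)*(-1/7)*(-37) - 350)**2 = (37/35 - 350)**2 = (-12213/35)**2 = 149157369/1225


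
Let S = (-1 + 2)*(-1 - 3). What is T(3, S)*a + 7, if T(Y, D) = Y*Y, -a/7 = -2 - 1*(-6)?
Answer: -245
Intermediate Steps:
a = -28 (a = -7*(-2 - 1*(-6)) = -7*(-2 + 6) = -7*4 = -28)
S = -4 (S = 1*(-4) = -4)
T(Y, D) = Y**2
T(3, S)*a + 7 = 3**2*(-28) + 7 = 9*(-28) + 7 = -252 + 7 = -245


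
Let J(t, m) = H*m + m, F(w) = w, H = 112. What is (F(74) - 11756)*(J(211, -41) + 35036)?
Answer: -355167846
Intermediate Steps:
J(t, m) = 113*m (J(t, m) = 112*m + m = 113*m)
(F(74) - 11756)*(J(211, -41) + 35036) = (74 - 11756)*(113*(-41) + 35036) = -11682*(-4633 + 35036) = -11682*30403 = -355167846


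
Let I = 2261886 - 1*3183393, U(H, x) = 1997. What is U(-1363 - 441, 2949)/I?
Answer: -1997/921507 ≈ -0.0021671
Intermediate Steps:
I = -921507 (I = 2261886 - 3183393 = -921507)
U(-1363 - 441, 2949)/I = 1997/(-921507) = 1997*(-1/921507) = -1997/921507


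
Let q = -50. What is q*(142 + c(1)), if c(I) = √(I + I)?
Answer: -7100 - 50*√2 ≈ -7170.7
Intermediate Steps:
c(I) = √2*√I (c(I) = √(2*I) = √2*√I)
q*(142 + c(1)) = -50*(142 + √2*√1) = -50*(142 + √2*1) = -50*(142 + √2) = -7100 - 50*√2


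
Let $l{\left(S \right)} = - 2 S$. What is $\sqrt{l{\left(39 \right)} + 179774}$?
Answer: $4 \sqrt{11231} \approx 423.91$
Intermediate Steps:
$\sqrt{l{\left(39 \right)} + 179774} = \sqrt{\left(-2\right) 39 + 179774} = \sqrt{-78 + 179774} = \sqrt{179696} = 4 \sqrt{11231}$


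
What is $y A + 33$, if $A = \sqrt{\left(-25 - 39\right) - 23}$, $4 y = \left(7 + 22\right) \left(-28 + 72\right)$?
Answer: $33 + 319 i \sqrt{87} \approx 33.0 + 2975.4 i$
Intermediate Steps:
$y = 319$ ($y = \frac{\left(7 + 22\right) \left(-28 + 72\right)}{4} = \frac{29 \cdot 44}{4} = \frac{1}{4} \cdot 1276 = 319$)
$A = i \sqrt{87}$ ($A = \sqrt{-64 - 23} = \sqrt{-87} = i \sqrt{87} \approx 9.3274 i$)
$y A + 33 = 319 i \sqrt{87} + 33 = 33 + 319 i \sqrt{87}$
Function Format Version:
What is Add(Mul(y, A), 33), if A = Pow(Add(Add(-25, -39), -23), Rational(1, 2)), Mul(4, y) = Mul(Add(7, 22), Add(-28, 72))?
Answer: Add(33, Mul(319, I, Pow(87, Rational(1, 2)))) ≈ Add(33.000, Mul(2975.4, I))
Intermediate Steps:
y = 319 (y = Mul(Rational(1, 4), Mul(Add(7, 22), Add(-28, 72))) = Mul(Rational(1, 4), Mul(29, 44)) = Mul(Rational(1, 4), 1276) = 319)
A = Mul(I, Pow(87, Rational(1, 2))) (A = Pow(Add(-64, -23), Rational(1, 2)) = Pow(-87, Rational(1, 2)) = Mul(I, Pow(87, Rational(1, 2))) ≈ Mul(9.3274, I))
Add(Mul(y, A), 33) = Add(Mul(319, Mul(I, Pow(87, Rational(1, 2)))), 33) = Add(Mul(319, I, Pow(87, Rational(1, 2))), 33) = Add(33, Mul(319, I, Pow(87, Rational(1, 2))))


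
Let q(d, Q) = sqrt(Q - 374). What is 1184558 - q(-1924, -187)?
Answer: 1184558 - I*sqrt(561) ≈ 1.1846e+6 - 23.685*I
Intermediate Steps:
q(d, Q) = sqrt(-374 + Q)
1184558 - q(-1924, -187) = 1184558 - sqrt(-374 - 187) = 1184558 - sqrt(-561) = 1184558 - I*sqrt(561)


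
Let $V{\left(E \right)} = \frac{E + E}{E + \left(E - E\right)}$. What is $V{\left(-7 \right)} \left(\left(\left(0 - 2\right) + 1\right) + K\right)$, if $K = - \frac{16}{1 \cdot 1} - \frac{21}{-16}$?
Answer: $- \frac{251}{8} \approx -31.375$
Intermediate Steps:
$V{\left(E \right)} = 2$ ($V{\left(E \right)} = \frac{2 E}{E + 0} = \frac{2 E}{E} = 2$)
$K = - \frac{235}{16}$ ($K = - \frac{16}{1} - - \frac{21}{16} = \left(-16\right) 1 + \frac{21}{16} = -16 + \frac{21}{16} = - \frac{235}{16} \approx -14.688$)
$V{\left(-7 \right)} \left(\left(\left(0 - 2\right) + 1\right) + K\right) = 2 \left(\left(\left(0 - 2\right) + 1\right) - \frac{235}{16}\right) = 2 \left(\left(-2 + 1\right) - \frac{235}{16}\right) = 2 \left(-1 - \frac{235}{16}\right) = 2 \left(- \frac{251}{16}\right) = - \frac{251}{8}$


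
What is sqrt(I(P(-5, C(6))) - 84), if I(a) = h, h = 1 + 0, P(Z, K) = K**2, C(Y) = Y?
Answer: I*sqrt(83) ≈ 9.1104*I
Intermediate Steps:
h = 1
I(a) = 1
sqrt(I(P(-5, C(6))) - 84) = sqrt(1 - 84) = sqrt(-83) = I*sqrt(83)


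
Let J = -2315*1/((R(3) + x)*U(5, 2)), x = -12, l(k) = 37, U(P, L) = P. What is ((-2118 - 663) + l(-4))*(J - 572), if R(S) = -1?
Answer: 19133912/13 ≈ 1.4718e+6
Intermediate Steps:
J = 463/13 (J = -2315*1/(5*(-1 - 12)) = -2315/((-13*5)) = -2315/(-65) = -2315*(-1/65) = 463/13 ≈ 35.615)
((-2118 - 663) + l(-4))*(J - 572) = ((-2118 - 663) + 37)*(463/13 - 572) = (-2781 + 37)*(-6973/13) = -2744*(-6973/13) = 19133912/13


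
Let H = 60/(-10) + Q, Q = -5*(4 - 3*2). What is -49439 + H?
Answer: -49435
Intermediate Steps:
Q = 10 (Q = -5*(4 - 6) = -5*(-2) = 10)
H = 4 (H = 60/(-10) + 10 = -1/10*60 + 10 = -6 + 10 = 4)
-49439 + H = -49439 + 4 = -49435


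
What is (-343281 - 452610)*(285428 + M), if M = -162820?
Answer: -97582603728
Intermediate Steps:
(-343281 - 452610)*(285428 + M) = (-343281 - 452610)*(285428 - 162820) = -795891*122608 = -97582603728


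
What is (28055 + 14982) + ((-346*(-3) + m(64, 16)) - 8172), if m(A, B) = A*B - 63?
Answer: 36864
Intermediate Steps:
m(A, B) = -63 + A*B
(28055 + 14982) + ((-346*(-3) + m(64, 16)) - 8172) = (28055 + 14982) + ((-346*(-3) + (-63 + 64*16)) - 8172) = 43037 + ((1038 + (-63 + 1024)) - 8172) = 43037 + ((1038 + 961) - 8172) = 43037 + (1999 - 8172) = 43037 - 6173 = 36864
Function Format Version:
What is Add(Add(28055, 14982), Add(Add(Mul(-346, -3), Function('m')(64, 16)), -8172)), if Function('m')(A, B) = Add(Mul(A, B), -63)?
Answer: 36864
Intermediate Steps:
Function('m')(A, B) = Add(-63, Mul(A, B))
Add(Add(28055, 14982), Add(Add(Mul(-346, -3), Function('m')(64, 16)), -8172)) = Add(Add(28055, 14982), Add(Add(Mul(-346, -3), Add(-63, Mul(64, 16))), -8172)) = Add(43037, Add(Add(1038, Add(-63, 1024)), -8172)) = Add(43037, Add(Add(1038, 961), -8172)) = Add(43037, Add(1999, -8172)) = Add(43037, -6173) = 36864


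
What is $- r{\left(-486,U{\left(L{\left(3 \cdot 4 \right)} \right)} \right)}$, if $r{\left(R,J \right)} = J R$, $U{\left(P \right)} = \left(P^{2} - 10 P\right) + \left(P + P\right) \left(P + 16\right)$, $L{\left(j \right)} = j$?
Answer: $338256$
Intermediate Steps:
$U{\left(P \right)} = P^{2} - 10 P + 2 P \left(16 + P\right)$ ($U{\left(P \right)} = \left(P^{2} - 10 P\right) + 2 P \left(16 + P\right) = P^{2} - 10 P + 2 P \left(16 + P\right)$)
$- r{\left(-486,U{\left(L{\left(3 \cdot 4 \right)} \right)} \right)} = - 3 \cdot 4 \left(22 + 3 \cdot 3 \cdot 4\right) \left(-486\right) = - 12 \left(22 + 3 \cdot 12\right) \left(-486\right) = - 12 \left(22 + 36\right) \left(-486\right) = - 12 \cdot 58 \left(-486\right) = - 696 \left(-486\right) = \left(-1\right) \left(-338256\right) = 338256$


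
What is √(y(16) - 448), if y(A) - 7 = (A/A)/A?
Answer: I*√7055/4 ≈ 20.999*I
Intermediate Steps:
y(A) = 7 + 1/A (y(A) = 7 + (A/A)/A = 7 + 1/A)
√(y(16) - 448) = √((7 + 1/16) - 448) = √(113/16 - 448) = √(-7055/16) = I*√7055/4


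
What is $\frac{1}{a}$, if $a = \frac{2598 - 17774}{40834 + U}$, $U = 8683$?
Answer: $- \frac{49517}{15176} \approx -3.2628$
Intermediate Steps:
$a = - \frac{15176}{49517}$ ($a = \frac{2598 - 17774}{40834 + 8683} = - \frac{15176}{49517} \approx -0.30648$)
$\frac{1}{a} = \frac{1}{- \frac{15176}{49517}} = - \frac{49517}{15176}$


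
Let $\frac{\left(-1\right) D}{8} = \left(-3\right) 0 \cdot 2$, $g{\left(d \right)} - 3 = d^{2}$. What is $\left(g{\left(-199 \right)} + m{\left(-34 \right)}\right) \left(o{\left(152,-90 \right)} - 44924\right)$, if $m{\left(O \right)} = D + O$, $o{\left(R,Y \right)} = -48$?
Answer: $-1779542040$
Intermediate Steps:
$g{\left(d \right)} = 3 + d^{2}$
$D = 0$ ($D = - 8 \left(-3\right) 0 \cdot 2 = - 8 \cdot 0 \cdot 2 = \left(-8\right) 0 = 0$)
$m{\left(O \right)} = O$ ($m{\left(O \right)} = 0 + O = O$)
$\left(g{\left(-199 \right)} + m{\left(-34 \right)}\right) \left(o{\left(152,-90 \right)} - 44924\right) = \left(\left(3 + \left(-199\right)^{2}\right) - 34\right) \left(-48 - 44924\right) = \left(\left(3 + 39601\right) - 34\right) \left(-44972\right) = \left(39604 - 34\right) \left(-44972\right) = 39570 \left(-44972\right) = -1779542040$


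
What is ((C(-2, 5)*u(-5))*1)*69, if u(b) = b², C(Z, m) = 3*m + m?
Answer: 34500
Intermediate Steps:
C(Z, m) = 4*m
((C(-2, 5)*u(-5))*1)*69 = (((4*5)*(-5)²)*1)*69 = ((20*25)*1)*69 = (500*1)*69 = 500*69 = 34500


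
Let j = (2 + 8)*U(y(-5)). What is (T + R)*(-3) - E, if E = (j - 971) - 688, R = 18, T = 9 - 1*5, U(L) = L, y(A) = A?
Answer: 1643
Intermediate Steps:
T = 4 (T = 9 - 5 = 4)
j = -50 (j = (2 + 8)*(-5) = 10*(-5) = -50)
E = -1709 (E = (-50 - 971) - 688 = -1021 - 688 = -1709)
(T + R)*(-3) - E = (4 + 18)*(-3) - 1*(-1709) = 22*(-3) + 1709 = -66 + 1709 = 1643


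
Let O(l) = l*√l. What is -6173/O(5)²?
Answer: -6173/125 ≈ -49.384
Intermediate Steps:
O(l) = l^(3/2)
-6173/O(5)² = -6173/((5^(3/2))²) = -6173/((5*√5)²) = -6173/125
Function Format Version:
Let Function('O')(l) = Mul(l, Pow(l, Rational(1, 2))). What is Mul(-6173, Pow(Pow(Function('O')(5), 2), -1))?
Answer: Rational(-6173, 125) ≈ -49.384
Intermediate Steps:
Function('O')(l) = Pow(l, Rational(3, 2))
Mul(-6173, Pow(Pow(Function('O')(5), 2), -1)) = Mul(-6173, Pow(Pow(Pow(5, Rational(3, 2)), 2), -1)) = Mul(-6173, Pow(Pow(Mul(5, Pow(5, Rational(1, 2))), 2), -1)) = Mul(-6173, Pow(125, -1)) = Mul(-6173, Rational(1, 125)) = Rational(-6173, 125)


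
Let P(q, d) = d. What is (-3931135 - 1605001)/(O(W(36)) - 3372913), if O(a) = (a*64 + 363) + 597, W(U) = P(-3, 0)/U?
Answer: 5536136/3371953 ≈ 1.6418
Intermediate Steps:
W(U) = 0 (W(U) = 0/U = 0)
O(a) = 960 + 64*a (O(a) = (64*a + 363) + 597 = (363 + 64*a) + 597 = 960 + 64*a)
(-3931135 - 1605001)/(O(W(36)) - 3372913) = (-3931135 - 1605001)/((960 + 64*0) - 3372913) = -5536136/((960 + 0) - 3372913) = -5536136/(960 - 3372913) = -5536136/(-3371953) = -5536136*(-1/3371953) = 5536136/3371953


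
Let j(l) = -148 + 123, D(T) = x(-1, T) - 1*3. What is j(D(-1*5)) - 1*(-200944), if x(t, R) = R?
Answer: 200919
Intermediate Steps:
D(T) = -3 + T (D(T) = T - 1*3 = T - 3 = -3 + T)
j(l) = -25
j(D(-1*5)) - 1*(-200944) = -25 - 1*(-200944) = -25 + 200944 = 200919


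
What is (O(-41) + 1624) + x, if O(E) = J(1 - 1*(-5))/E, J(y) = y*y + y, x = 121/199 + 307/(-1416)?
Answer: 18754990891/11553144 ≈ 1623.4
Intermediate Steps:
x = 110243/281784 (x = 121*(1/199) + 307*(-1/1416) = 121/199 - 307/1416 = 110243/281784 ≈ 0.39123)
J(y) = y + y² (J(y) = y² + y = y + y²)
O(E) = 42/E (O(E) = ((1 - 1*(-5))*(1 + (1 - 1*(-5))))/E = ((1 + 5)*(1 + (1 + 5)))/E = (6*(1 + 6))/E = (6*7)/E = 42/E)
(O(-41) + 1624) + x = (42/(-41) + 1624) + 110243/281784 = (42*(-1/41) + 1624) + 110243/281784 = (-42/41 + 1624) + 110243/281784 = 66542/41 + 110243/281784 = 18754990891/11553144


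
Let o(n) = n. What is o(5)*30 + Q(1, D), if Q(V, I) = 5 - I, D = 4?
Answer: 151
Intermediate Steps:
o(5)*30 + Q(1, D) = 5*30 + (5 - 1*4) = 150 + (5 - 4) = 150 + 1 = 151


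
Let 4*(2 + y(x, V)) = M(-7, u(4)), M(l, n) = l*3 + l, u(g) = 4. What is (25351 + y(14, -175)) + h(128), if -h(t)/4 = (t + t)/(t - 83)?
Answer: 1139366/45 ≈ 25319.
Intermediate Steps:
M(l, n) = 4*l (M(l, n) = 3*l + l = 4*l)
h(t) = -8*t/(-83 + t) (h(t) = -4*(t + t)/(t - 83) = -4*2*t/(-83 + t) = -8*t/(-83 + t))
y(x, V) = -9 (y(x, V) = -2 + (4*(-7))/4 = -2 + (¼)*(-28) = -2 - 7 = -9)
(25351 + y(14, -175)) + h(128) = (25351 - 9) - 8*128/(-83 + 128) = 25342 - 8*128/45 = 25342 - 8*128*1/45 = 25342 - 1024/45 = 1139366/45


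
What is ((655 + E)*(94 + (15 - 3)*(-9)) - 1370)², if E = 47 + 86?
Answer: 153809604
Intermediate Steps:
E = 133
((655 + E)*(94 + (15 - 3)*(-9)) - 1370)² = ((655 + 133)*(94 + (15 - 3)*(-9)) - 1370)² = (788*(94 + 12*(-9)) - 1370)² = (788*(94 - 108) - 1370)² = (788*(-14) - 1370)² = (-11032 - 1370)² = (-12402)² = 153809604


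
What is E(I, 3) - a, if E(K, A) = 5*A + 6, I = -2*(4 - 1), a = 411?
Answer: -390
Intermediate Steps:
I = -6 (I = -2*3 = -6)
E(K, A) = 6 + 5*A
E(I, 3) - a = (6 + 5*3) - 1*411 = (6 + 15) - 411 = 21 - 411 = -390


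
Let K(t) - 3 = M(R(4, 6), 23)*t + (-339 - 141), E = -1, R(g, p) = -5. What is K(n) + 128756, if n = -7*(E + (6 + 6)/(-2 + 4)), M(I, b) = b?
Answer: 127474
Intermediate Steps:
n = -35 (n = -7*(-1 + (6 + 6)/(-2 + 4)) = -7*(-1 + 12/2) = -7*(-1 + 12*(½)) = -7*(-1 + 6) = -7*5 = -35)
K(t) = -477 + 23*t (K(t) = 3 + (23*t + (-339 - 141)) = 3 + (23*t - 480) = 3 + (-480 + 23*t) = -477 + 23*t)
K(n) + 128756 = (-477 + 23*(-35)) + 128756 = (-477 - 805) + 128756 = -1282 + 128756 = 127474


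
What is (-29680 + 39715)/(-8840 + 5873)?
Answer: -3345/989 ≈ -3.3822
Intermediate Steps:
(-29680 + 39715)/(-8840 + 5873) = 10035/(-2967) = 10035*(-1/2967) = -3345/989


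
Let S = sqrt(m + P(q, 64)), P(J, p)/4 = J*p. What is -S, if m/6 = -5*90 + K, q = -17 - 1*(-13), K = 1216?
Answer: -2*sqrt(893) ≈ -59.766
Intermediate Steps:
q = -4 (q = -17 + 13 = -4)
P(J, p) = 4*J*p (P(J, p) = 4*(J*p) = 4*J*p)
m = 4596 (m = 6*(-5*90 + 1216) = 6*(-450 + 1216) = 6*766 = 4596)
S = 2*sqrt(893) (S = sqrt(4596 + 4*(-4)*64) = sqrt(4596 - 1024) = sqrt(3572) = 2*sqrt(893) ≈ 59.766)
-S = -2*sqrt(893)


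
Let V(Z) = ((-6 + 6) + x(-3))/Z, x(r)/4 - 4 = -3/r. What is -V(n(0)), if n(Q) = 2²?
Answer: -5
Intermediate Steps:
x(r) = 16 - 12/r (x(r) = 16 + 4*(-3/r) = 16 - 12/r)
n(Q) = 4
V(Z) = 20/Z (V(Z) = ((-6 + 6) + (16 - 12/(-3)))/Z = (0 + (16 - 12*(-⅓)))/Z = (0 + (16 + 4))/Z = (0 + 20)/Z = 20/Z)
-V(n(0)) = -20/4 = -1*5 = -5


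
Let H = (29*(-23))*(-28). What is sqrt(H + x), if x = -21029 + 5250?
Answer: sqrt(2897) ≈ 53.824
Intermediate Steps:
x = -15779
H = 18676 (H = -667*(-28) = 18676)
sqrt(H + x) = sqrt(18676 - 15779) = sqrt(2897)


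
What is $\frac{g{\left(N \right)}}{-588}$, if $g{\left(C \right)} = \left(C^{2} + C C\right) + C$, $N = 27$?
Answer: $- \frac{495}{196} \approx -2.5255$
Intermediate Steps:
$g{\left(C \right)} = C + 2 C^{2}$ ($g{\left(C \right)} = \left(C^{2} + C^{2}\right) + C = 2 C^{2} + C = C + 2 C^{2}$)
$\frac{g{\left(N \right)}}{-588} = \frac{27 \left(1 + 2 \cdot 27\right)}{-588} = 27 \left(1 + 54\right) \left(- \frac{1}{588}\right) = 27 \cdot 55 \left(- \frac{1}{588}\right) = 1485 \left(- \frac{1}{588}\right) = - \frac{495}{196}$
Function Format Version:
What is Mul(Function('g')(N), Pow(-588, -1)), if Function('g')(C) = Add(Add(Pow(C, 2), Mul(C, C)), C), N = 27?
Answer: Rational(-495, 196) ≈ -2.5255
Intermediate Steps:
Function('g')(C) = Add(C, Mul(2, Pow(C, 2))) (Function('g')(C) = Add(Add(Pow(C, 2), Pow(C, 2)), C) = Add(Mul(2, Pow(C, 2)), C) = Add(C, Mul(2, Pow(C, 2))))
Mul(Function('g')(N), Pow(-588, -1)) = Mul(Mul(27, Add(1, Mul(2, 27))), Pow(-588, -1)) = Mul(Mul(27, Add(1, 54)), Rational(-1, 588)) = Mul(Mul(27, 55), Rational(-1, 588)) = Mul(1485, Rational(-1, 588)) = Rational(-495, 196)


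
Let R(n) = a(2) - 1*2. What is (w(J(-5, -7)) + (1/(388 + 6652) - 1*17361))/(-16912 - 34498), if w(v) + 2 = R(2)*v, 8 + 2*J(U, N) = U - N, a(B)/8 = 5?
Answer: 123038079/361926400 ≈ 0.33995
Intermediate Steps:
a(B) = 40 (a(B) = 8*5 = 40)
J(U, N) = -4 + U/2 - N/2 (J(U, N) = -4 + (U - N)/2 = -4 + (U/2 - N/2) = -4 + U/2 - N/2)
R(n) = 38 (R(n) = 40 - 1*2 = 40 - 2 = 38)
w(v) = -2 + 38*v
(w(J(-5, -7)) + (1/(388 + 6652) - 1*17361))/(-16912 - 34498) = ((-2 + 38*(-4 + (½)*(-5) - ½*(-7))) + (1/(388 + 6652) - 1*17361))/(-16912 - 34498) = ((-2 + 38*(-4 - 5/2 + 7/2)) + (1/7040 - 17361))/(-51410) = ((-2 + 38*(-3)) + (1/7040 - 17361))*(-1/51410) = ((-2 - 114) - 122221439/7040)*(-1/51410) = (-116 - 122221439/7040)*(-1/51410) = -123038079/7040*(-1/51410) = 123038079/361926400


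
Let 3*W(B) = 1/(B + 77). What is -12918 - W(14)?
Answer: -3526615/273 ≈ -12918.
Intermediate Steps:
W(B) = 1/(3*(77 + B)) (W(B) = 1/(3*(B + 77)) = 1/(3*(77 + B)))
-12918 - W(14) = -12918 - 1/(3*(77 + 14)) = -12918 - 1/(3*91) = -12918 - 1*1/273 = -12918 - 1/273 = -3526615/273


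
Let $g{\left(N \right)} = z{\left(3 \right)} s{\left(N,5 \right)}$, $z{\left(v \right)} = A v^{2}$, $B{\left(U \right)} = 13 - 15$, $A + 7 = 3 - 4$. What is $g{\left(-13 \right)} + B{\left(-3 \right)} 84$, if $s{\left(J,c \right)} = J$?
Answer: $768$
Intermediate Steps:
$A = -8$ ($A = -7 + \left(3 - 4\right) = -7 - 1 = -8$)
$B{\left(U \right)} = -2$ ($B{\left(U \right)} = 13 - 15 = -2$)
$z{\left(v \right)} = - 8 v^{2}$
$g{\left(N \right)} = - 72 N$ ($g{\left(N \right)} = - 8 \cdot 3^{2} N = \left(-8\right) 9 N = - 72 N$)
$g{\left(-13 \right)} + B{\left(-3 \right)} 84 = \left(-72\right) \left(-13\right) - 168 = 936 - 168 = 768$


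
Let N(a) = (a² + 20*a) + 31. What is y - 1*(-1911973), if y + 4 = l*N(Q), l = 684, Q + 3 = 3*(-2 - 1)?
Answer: 1867509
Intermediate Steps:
Q = -12 (Q = -3 + 3*(-2 - 1) = -3 + 3*(-3) = -3 - 9 = -12)
N(a) = 31 + a² + 20*a
y = -44464 (y = -4 + 684*(31 + (-12)² + 20*(-12)) = -4 + 684*(31 + 144 - 240) = -4 + 684*(-65) = -4 - 44460 = -44464)
y - 1*(-1911973) = -44464 - 1*(-1911973) = -44464 + 1911973 = 1867509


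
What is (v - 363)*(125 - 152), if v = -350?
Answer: 19251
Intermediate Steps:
(v - 363)*(125 - 152) = (-350 - 363)*(125 - 152) = -713*(-27) = 19251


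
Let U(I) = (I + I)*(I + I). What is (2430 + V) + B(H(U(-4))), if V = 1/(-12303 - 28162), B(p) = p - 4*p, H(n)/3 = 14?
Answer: 93231359/40465 ≈ 2304.0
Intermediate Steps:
U(I) = 4*I² (U(I) = (2*I)*(2*I) = 4*I²)
H(n) = 42 (H(n) = 3*14 = 42)
B(p) = -3*p
V = -1/40465 (V = 1/(-40465) = -1/40465 ≈ -2.4713e-5)
(2430 + V) + B(H(U(-4))) = (2430 - 1/40465) - 3*42 = 98329949/40465 - 126 = 93231359/40465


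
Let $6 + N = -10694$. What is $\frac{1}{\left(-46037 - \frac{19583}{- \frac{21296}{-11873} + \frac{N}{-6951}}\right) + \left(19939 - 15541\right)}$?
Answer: $- \frac{275069596}{13069792681853} \approx -2.1046 \cdot 10^{-5}$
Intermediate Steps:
$N = -10700$ ($N = -6 - 10694 = -10700$)
$\frac{1}{\left(-46037 - \frac{19583}{- \frac{21296}{-11873} + \frac{N}{-6951}}\right) + \left(19939 - 15541\right)} = \frac{1}{\left(-46037 - \frac{19583}{- \frac{21296}{-11873} - \frac{10700}{-6951}}\right) + \left(19939 - 15541\right)} = \frac{1}{\left(-46037 - \frac{19583}{\left(-21296\right) \left(- \frac{1}{11873}\right) - - \frac{10700}{6951}}\right) + 4398} = \frac{1}{\left(-46037 - \frac{19583}{\frac{21296}{11873} + \frac{10700}{6951}}\right) + 4398} = \frac{1}{\left(-46037 - \frac{19583}{\frac{275069596}{82529223}}\right) + 4398} = \frac{1}{\left(-46037 - \frac{1616169774009}{275069596}\right) + 4398} = \frac{1}{- \frac{14279548765061}{275069596} + 4398} = \frac{1}{- \frac{13069792681853}{275069596}} = - \frac{275069596}{13069792681853}$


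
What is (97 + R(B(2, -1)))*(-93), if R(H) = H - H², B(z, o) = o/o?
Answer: -9021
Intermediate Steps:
B(z, o) = 1
(97 + R(B(2, -1)))*(-93) = (97 + 1*(1 - 1*1))*(-93) = (97 + 1*(1 - 1))*(-93) = (97 + 1*0)*(-93) = (97 + 0)*(-93) = 97*(-93) = -9021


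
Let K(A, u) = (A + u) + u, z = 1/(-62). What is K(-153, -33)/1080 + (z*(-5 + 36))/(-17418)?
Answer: -211889/1045080 ≈ -0.20275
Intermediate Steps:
z = -1/62 ≈ -0.016129
K(A, u) = A + 2*u
K(-153, -33)/1080 + (z*(-5 + 36))/(-17418) = (-153 + 2*(-33))/1080 - (-5 + 36)/62/(-17418) = (-153 - 66)*(1/1080) - 1/62*31*(-1/17418) = -219*1/1080 - 1/2*(-1/17418) = -73/360 + 1/34836 = -211889/1045080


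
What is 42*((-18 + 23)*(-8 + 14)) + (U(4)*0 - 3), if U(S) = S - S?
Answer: 1257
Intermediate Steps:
U(S) = 0
42*((-18 + 23)*(-8 + 14)) + (U(4)*0 - 3) = 42*((-18 + 23)*(-8 + 14)) + (0*0 - 3) = 42*(5*6) + (0 - 3) = 42*30 - 3 = 1260 - 3 = 1257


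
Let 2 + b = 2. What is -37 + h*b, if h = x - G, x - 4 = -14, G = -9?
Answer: -37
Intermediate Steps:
b = 0 (b = -2 + 2 = 0)
x = -10 (x = 4 - 14 = -10)
h = -1 (h = -10 - 1*(-9) = -10 + 9 = -1)
-37 + h*b = -37 - 1*0 = -37 + 0 = -37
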